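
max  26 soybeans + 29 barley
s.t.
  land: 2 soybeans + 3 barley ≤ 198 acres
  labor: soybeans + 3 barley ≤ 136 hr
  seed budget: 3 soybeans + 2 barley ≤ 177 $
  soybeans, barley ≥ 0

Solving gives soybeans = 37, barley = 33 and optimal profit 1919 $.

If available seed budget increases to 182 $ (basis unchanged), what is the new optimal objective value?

1954

At the optimum: land uses 173 of 198 (slack = 25); labor uses 136 of 136 (binding); seed budget uses 177 of 177 (binding).
Slack constraints have shadow price 0 (complementary slackness).
From A_Bᵀ y = c: 1·y_labor + 3·y_seed budget = 26; 3·y_labor + 2·y_seed budget = 29.
This yields shadow prices y_labor = 5, y_seed budget = 7.
Δz = y_seed budget·Δb = 7 × (5) = 35, so new z* = 1919 + 35 = 1954.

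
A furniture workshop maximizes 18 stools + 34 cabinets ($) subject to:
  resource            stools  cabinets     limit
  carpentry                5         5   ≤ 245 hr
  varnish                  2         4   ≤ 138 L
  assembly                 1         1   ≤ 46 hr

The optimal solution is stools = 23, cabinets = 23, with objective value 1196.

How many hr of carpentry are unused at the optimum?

15

carpentry used = 5·23 + 5·23 = 230; slack = 245 − 230 = 15.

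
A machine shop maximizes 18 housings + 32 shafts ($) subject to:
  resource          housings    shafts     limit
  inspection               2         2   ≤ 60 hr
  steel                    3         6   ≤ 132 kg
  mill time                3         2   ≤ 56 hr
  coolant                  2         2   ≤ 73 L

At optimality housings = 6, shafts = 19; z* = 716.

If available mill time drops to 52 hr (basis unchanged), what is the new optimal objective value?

712

Check each constraint at x*: inspection 50/60 (slack 10); steel 132/132 (tight); mill time 56/56 (tight); coolant 50/73 (slack 23).
Slack constraints have shadow price 0 (complementary slackness).
From A_Bᵀ y = c: 3·y_steel + 3·y_mill time = 18; 6·y_steel + 2·y_mill time = 32.
Solving: y_steel = 5, y_mill time = 1.
Δz = y_mill time·Δb = 1 × (-4) = -4, so new z* = 716 − 4 = 712.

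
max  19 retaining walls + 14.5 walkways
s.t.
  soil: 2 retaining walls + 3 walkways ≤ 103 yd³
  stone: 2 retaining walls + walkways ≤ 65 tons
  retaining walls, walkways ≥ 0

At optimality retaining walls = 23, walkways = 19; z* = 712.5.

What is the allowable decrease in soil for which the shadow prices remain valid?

38

Binding constraints: soil, stone. The basis is B = [[2,3],[2,1]] with det -4.
Per unit decrease in soil, x* moves by d = (0.25, -0.5).
The basis stays optimal until walkways reaches 0; allowable decrease = 38 yd³.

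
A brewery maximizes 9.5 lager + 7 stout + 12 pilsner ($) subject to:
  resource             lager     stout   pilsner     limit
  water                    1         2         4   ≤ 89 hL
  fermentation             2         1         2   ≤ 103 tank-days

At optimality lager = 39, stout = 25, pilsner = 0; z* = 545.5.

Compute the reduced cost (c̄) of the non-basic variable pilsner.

-2

Check each constraint at x*: water 89/89 (tight); fermentation 103/103 (tight).
From A_Bᵀ y = c: 1·y_water + 2·y_fermentation = 9.5; 2·y_water + 1·y_fermentation = 7.
This yields shadow prices y_water = 1.5, y_fermentation = 4.
Reduced cost of pilsner: c₃ − yᵀa₃ = 12 − (1.5·4 + 4·2) = 12 − 14 = -2.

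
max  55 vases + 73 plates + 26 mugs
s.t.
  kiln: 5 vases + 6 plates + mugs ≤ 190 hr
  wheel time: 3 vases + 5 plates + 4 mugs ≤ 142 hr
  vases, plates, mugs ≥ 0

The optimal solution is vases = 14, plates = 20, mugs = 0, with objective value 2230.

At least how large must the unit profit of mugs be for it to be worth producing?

28

Check each constraint at x*: kiln 190/190 (tight); wheel time 142/142 (tight).
Dual feasibility on the basic columns requires 5·y_kiln + 3·y_wheel time = 55, 6·y_kiln + 5·y_wheel time = 73.
Solving: y_kiln = 8, y_wheel time = 5.
mugs enters the basis when its profit ≥ yᵀa₃ = 8·1 + 5·4 = 28.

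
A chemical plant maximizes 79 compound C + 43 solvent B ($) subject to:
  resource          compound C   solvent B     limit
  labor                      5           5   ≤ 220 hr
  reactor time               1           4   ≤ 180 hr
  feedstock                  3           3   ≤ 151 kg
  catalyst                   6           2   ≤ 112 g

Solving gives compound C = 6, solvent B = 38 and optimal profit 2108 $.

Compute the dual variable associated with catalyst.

9

Binding: labor and catalyst. Non-binding: reactor time (22 unused), feedstock (19 unused).
Slack constraints have shadow price 0 (complementary slackness).
Dual feasibility on the basic columns requires 5·y_labor + 6·y_catalyst = 79, 5·y_labor + 2·y_catalyst = 43.
Solving: y_labor = 5, y_catalyst = 9.
Shadow price of catalyst = 9.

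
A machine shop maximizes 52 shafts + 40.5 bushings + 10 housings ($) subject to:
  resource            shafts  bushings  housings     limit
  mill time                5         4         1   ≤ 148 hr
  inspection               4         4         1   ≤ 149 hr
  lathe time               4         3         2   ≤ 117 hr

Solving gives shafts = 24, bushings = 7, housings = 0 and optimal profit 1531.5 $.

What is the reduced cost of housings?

-7

Check each constraint at x*: mill time 148/148 (tight); inspection 124/149 (slack 25); lathe time 117/117 (tight).
By complementary slackness, y = 0 for the non-binding constraint.
Dual feasibility on the basic columns requires 5·y_mill time + 4·y_lathe time = 52, 4·y_mill time + 3·y_lathe time = 40.5.
→ y_mill time = 6 and y_lathe time = 5.5.
Reduced cost of housings: c₃ − yᵀa₃ = 10 − (6·1 + 5.5·2) = 10 − 17 = -7.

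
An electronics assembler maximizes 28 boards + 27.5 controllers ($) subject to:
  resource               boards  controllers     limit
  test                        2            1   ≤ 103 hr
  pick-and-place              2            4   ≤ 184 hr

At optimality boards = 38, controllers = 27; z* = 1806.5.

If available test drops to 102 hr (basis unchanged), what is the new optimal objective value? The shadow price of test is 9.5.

1797

Δb = -1, so new z* = 1806.5 + (9.5)·(-1) = 1806.5 − 9.5 = 1797.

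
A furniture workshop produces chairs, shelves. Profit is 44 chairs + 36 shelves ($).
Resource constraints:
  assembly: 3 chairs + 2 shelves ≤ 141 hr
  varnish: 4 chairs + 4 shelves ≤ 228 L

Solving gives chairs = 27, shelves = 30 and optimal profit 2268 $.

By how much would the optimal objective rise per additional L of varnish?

5

At the optimum: assembly uses 141 of 141 (binding); varnish uses 228 of 228 (binding).
The binding rows give the dual system: 3·y_assembly + 4·y_varnish = 44 and 2·y_assembly + 4·y_varnish = 36.
→ y_assembly = 8 and y_varnish = 5.
Shadow price of varnish = 5.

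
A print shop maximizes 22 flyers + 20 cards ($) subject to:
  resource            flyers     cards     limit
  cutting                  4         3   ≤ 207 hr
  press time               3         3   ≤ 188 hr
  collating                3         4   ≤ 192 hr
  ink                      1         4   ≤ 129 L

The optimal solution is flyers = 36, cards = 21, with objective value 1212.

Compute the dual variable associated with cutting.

4

Check each constraint at x*: cutting 207/207 (tight); press time 171/188 (slack 17); collating 192/192 (tight); ink 120/129 (slack 9).
Slack constraints have shadow price 0 (complementary slackness).
Dual feasibility on the basic columns requires 4·y_cutting + 3·y_collating = 22, 3·y_cutting + 4·y_collating = 20.
Solving: y_cutting = 4, y_collating = 2.
Shadow price of cutting = 4.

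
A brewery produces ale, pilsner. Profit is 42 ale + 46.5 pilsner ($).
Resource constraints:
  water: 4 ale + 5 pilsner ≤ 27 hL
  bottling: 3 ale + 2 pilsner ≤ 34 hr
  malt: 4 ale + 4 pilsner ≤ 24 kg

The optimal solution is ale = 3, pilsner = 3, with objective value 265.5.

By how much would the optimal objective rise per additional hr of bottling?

At the optimum: water uses 27 of 27 (binding); bottling uses 15 of 34 (slack = 19); malt uses 24 of 24 (binding).
Slack constraints have shadow price 0 (complementary slackness).
From A_Bᵀ y = c: 4·y_water + 4·y_malt = 42; 5·y_water + 4·y_malt = 46.5.
→ y_water = 4.5 and y_malt = 6.
Shadow price of bottling = 0.

0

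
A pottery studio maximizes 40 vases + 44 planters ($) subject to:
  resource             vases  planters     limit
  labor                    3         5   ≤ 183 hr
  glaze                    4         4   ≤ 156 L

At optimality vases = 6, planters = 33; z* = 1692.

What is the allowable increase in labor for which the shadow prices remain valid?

Binding constraints: labor, glaze. The basis is B = [[3,5],[4,4]] with det -8.
Per unit increase in labor, x* moves by d = (-0.5, 0.5).
The basis stays optimal until vases reaches 0; allowable increase = 12 hr.

12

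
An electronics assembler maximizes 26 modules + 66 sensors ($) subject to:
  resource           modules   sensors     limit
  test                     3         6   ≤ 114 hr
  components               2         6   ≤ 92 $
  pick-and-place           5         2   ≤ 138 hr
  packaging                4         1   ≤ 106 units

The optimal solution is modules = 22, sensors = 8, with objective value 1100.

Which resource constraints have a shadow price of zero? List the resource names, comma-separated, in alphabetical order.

packaging, pick-and-place

test: 114/114 (binding)
components: 92/92 (binding)
pick-and-place: 126/138 (slack 12)
packaging: 96/106 (slack 10)
By complementary slackness, a constraint with positive slack has shadow price 0 → packaging, pick-and-place.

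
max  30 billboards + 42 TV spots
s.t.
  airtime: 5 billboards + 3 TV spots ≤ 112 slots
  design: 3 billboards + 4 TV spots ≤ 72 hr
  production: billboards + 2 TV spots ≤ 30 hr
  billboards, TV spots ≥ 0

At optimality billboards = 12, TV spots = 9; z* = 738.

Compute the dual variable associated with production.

3

Check each constraint at x*: airtime 87/112 (slack 25); design 72/72 (tight); production 30/30 (tight).
Slack constraints have shadow price 0 (complementary slackness).
From A_Bᵀ y = c: 3·y_design + 1·y_production = 30; 4·y_design + 2·y_production = 42.
→ y_design = 9 and y_production = 3.
Shadow price of production = 3.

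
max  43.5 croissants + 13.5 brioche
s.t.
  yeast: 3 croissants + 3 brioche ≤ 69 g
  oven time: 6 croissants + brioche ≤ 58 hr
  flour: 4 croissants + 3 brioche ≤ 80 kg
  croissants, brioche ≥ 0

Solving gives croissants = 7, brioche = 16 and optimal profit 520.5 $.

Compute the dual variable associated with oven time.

6

Check each constraint at x*: yeast 69/69 (tight); oven time 58/58 (tight); flour 76/80 (slack 4).
By complementary slackness, y = 0 for the non-binding constraint.
The binding rows give the dual system: 3·y_yeast + 6·y_oven time = 43.5 and 3·y_yeast + 1·y_oven time = 13.5.
This yields shadow prices y_yeast = 2.5, y_oven time = 6.
Shadow price of oven time = 6.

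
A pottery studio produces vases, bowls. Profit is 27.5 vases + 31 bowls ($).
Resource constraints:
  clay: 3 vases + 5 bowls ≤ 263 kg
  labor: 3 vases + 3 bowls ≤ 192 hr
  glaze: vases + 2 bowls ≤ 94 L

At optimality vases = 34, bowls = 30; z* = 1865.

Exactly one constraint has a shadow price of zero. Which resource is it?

clay

clay: 252/263 (slack 11)
labor: 192/192 (binding)
glaze: 94/94 (binding)
By complementary slackness, a constraint with positive slack has shadow price 0 → clay.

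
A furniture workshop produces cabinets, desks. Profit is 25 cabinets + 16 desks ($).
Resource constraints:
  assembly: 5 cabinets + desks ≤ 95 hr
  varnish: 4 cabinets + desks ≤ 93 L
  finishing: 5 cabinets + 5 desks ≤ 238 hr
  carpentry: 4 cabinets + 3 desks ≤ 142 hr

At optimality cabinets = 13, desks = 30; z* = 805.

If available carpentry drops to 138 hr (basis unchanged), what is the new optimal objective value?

Binding: assembly and carpentry. Non-binding: varnish (11 unused), finishing (23 unused).
By complementary slackness, y = 0 for the non-binding constraints.
Dual feasibility on the basic columns requires 5·y_assembly + 4·y_carpentry = 25, 1·y_assembly + 3·y_carpentry = 16.
This yields shadow prices y_assembly = 1, y_carpentry = 5.
Δz = y_carpentry·Δb = 5 × (-4) = -20, so new z* = 805 − 20 = 785.

785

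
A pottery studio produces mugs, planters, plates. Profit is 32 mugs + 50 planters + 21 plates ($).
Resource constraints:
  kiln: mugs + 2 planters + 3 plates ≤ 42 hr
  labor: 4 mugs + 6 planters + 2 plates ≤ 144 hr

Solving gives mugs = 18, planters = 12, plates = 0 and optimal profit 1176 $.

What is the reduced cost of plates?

Check each constraint at x*: kiln 42/42 (tight); labor 144/144 (tight).
Dual feasibility on the basic columns requires 1·y_kiln + 4·y_labor = 32, 2·y_kiln + 6·y_labor = 50.
Solving: y_kiln = 4, y_labor = 7.
Reduced cost of plates: c₃ − yᵀa₃ = 21 − (4·3 + 7·2) = 21 − 26 = -5.

-5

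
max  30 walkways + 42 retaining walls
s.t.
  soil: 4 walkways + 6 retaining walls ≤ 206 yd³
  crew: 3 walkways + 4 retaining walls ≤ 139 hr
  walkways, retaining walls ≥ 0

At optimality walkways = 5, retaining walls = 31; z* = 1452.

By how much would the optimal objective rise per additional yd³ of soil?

Check each constraint at x*: soil 206/206 (tight); crew 139/139 (tight).
The binding rows give the dual system: 4·y_soil + 3·y_crew = 30 and 6·y_soil + 4·y_crew = 42.
→ y_soil = 3 and y_crew = 6.
Shadow price of soil = 3.

3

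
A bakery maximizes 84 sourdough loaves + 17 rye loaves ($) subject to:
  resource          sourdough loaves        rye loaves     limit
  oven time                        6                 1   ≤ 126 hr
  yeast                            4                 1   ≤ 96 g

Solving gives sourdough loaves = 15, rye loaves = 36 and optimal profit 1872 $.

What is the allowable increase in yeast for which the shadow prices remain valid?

Binding constraints: oven time, yeast. The basis is B = [[6,1],[4,1]] with det 2.
Per unit increase in yeast, x* moves by d = (-0.5, 3).
The basis stays optimal until sourdough loaves reaches 0; allowable increase = 30 g.

30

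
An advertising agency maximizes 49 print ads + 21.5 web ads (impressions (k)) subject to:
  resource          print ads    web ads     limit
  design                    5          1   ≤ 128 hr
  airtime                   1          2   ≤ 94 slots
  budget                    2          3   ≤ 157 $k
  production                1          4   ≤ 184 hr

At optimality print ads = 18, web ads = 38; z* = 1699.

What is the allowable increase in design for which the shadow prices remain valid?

Binding constraints: design, airtime. The basis is B = [[5,1],[1,2]] with det 9.
Per unit increase in design, x* moves by d = (0.2222, -0.1111).
The basis stays optimal until budget becomes binding; allowable increase = 63 hr.

63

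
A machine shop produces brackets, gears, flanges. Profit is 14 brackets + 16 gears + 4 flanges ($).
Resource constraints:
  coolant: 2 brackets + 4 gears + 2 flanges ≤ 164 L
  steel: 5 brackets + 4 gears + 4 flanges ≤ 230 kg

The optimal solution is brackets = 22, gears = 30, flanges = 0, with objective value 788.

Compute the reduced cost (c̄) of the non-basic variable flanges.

-8

At the optimum: coolant uses 164 of 164 (binding); steel uses 230 of 230 (binding).
Dual feasibility on the basic columns requires 2·y_coolant + 5·y_steel = 14, 4·y_coolant + 4·y_steel = 16.
This yields shadow prices y_coolant = 2, y_steel = 2.
Reduced cost of flanges: c₃ − yᵀa₃ = 4 − (2·2 + 2·4) = 4 − 12 = -8.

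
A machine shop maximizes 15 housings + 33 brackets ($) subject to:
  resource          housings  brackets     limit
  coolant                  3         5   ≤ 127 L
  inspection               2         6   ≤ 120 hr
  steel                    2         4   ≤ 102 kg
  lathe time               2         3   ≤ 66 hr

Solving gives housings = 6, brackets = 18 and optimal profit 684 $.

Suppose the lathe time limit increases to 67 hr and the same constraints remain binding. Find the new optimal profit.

688

Check each constraint at x*: coolant 108/127 (slack 19); inspection 120/120 (tight); steel 84/102 (slack 18); lathe time 66/66 (tight).
Since coolant, steel are not tight, their duals are 0.
The binding rows give the dual system: 2·y_inspection + 2·y_lathe time = 15 and 6·y_inspection + 3·y_lathe time = 33.
→ y_inspection = 3.5 and y_lathe time = 4.
Δz = y_lathe time·Δb = 4 × (1) = 4, so new z* = 684 + 4 = 688.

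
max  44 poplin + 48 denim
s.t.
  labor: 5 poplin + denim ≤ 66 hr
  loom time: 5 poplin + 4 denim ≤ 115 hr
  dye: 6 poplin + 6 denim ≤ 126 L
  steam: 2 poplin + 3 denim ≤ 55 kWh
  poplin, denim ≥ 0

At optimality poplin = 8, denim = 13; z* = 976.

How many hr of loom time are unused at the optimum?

23

loom time used = 5·8 + 4·13 = 92; slack = 115 − 92 = 23.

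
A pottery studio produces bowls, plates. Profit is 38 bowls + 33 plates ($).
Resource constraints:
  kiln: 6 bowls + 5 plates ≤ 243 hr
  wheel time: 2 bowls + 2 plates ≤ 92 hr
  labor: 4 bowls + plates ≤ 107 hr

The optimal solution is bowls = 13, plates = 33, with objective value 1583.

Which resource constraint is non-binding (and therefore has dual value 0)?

labor

kiln: 243/243 (binding)
wheel time: 92/92 (binding)
labor: 85/107 (slack 22)
By complementary slackness, a constraint with positive slack has shadow price 0 → labor.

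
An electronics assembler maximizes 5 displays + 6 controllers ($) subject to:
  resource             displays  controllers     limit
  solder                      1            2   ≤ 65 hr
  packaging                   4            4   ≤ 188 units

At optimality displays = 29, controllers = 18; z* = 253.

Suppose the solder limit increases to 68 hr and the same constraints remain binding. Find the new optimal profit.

256

Both solder and packaging are binding at x*.
The binding rows give the dual system: 1·y_solder + 4·y_packaging = 5 and 2·y_solder + 4·y_packaging = 6.
Solving: y_solder = 1, y_packaging = 1.
Δz = y_solder·Δb = 1 × (3) = 3, so new z* = 253 + 3 = 256.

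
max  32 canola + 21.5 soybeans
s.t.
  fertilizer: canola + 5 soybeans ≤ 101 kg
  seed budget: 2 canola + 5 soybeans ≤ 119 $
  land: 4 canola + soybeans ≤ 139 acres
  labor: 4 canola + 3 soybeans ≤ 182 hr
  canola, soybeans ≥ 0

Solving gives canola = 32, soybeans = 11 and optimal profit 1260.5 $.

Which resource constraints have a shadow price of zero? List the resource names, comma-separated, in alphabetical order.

fertilizer, labor

fertilizer: 87/101 (slack 14)
seed budget: 119/119 (binding)
land: 139/139 (binding)
labor: 161/182 (slack 21)
By complementary slackness, a constraint with positive slack has shadow price 0 → fertilizer, labor.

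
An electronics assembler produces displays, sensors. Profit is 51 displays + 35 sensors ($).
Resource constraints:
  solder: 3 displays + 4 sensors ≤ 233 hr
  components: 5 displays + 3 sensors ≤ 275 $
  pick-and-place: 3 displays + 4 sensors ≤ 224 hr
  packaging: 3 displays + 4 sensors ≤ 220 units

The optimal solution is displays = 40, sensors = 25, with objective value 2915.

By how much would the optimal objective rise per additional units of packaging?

Check each constraint at x*: solder 220/233 (slack 13); components 275/275 (tight); pick-and-place 220/224 (slack 4); packaging 220/220 (tight).
Since solder, pick-and-place are not tight, their duals are 0.
Dual feasibility on the basic columns requires 5·y_components + 3·y_packaging = 51, 3·y_components + 4·y_packaging = 35.
→ y_components = 9 and y_packaging = 2.
Shadow price of packaging = 2.

2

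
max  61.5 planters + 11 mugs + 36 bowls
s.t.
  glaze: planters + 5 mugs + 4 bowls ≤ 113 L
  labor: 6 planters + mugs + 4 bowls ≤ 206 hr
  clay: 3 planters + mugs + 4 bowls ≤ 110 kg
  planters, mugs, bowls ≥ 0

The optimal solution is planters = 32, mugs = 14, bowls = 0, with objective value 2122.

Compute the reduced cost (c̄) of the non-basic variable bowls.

-8

At the optimum: glaze uses 102 of 113 (slack = 11); labor uses 206 of 206 (binding); clay uses 110 of 110 (binding).
Slack constraints have shadow price 0 (complementary slackness).
From A_Bᵀ y = c: 6·y_labor + 3·y_clay = 61.5; 1·y_labor + 1·y_clay = 11.
→ y_labor = 9.5 and y_clay = 1.5.
Reduced cost of bowls: c₃ − yᵀa₃ = 36 − (9.5·4 + 1.5·4) = 36 − 44 = -8.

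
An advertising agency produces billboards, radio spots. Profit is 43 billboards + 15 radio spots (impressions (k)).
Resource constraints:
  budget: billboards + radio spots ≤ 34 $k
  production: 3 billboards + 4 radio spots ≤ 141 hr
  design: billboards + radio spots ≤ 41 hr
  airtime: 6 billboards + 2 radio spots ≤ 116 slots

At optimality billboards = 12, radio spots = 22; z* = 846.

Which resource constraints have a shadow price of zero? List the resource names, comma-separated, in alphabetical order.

design, production

budget: 34/34 (binding)
production: 124/141 (slack 17)
design: 34/41 (slack 7)
airtime: 116/116 (binding)
By complementary slackness, a constraint with positive slack has shadow price 0 → design, production.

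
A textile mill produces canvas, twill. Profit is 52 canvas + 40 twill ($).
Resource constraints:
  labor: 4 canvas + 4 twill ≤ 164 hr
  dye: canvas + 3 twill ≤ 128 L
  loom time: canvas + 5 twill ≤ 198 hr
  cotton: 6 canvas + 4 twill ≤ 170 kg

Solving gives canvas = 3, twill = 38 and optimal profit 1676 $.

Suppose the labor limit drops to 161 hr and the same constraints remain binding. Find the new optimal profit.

1664

At the optimum: labor uses 164 of 164 (binding); dye uses 117 of 128 (slack = 11); loom time uses 193 of 198 (slack = 5); cotton uses 170 of 170 (binding).
Slack constraints have shadow price 0 (complementary slackness).
From A_Bᵀ y = c: 4·y_labor + 6·y_cotton = 52; 4·y_labor + 4·y_cotton = 40.
Solving: y_labor = 4, y_cotton = 6.
Δz = y_labor·Δb = 4 × (-3) = -12, so new z* = 1676 − 12 = 1664.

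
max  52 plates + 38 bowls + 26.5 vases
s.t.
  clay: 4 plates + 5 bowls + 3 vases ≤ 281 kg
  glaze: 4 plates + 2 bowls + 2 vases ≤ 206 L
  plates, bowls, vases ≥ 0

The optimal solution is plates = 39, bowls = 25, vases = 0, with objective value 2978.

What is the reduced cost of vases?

At the optimum: clay uses 281 of 281 (binding); glaze uses 206 of 206 (binding).
The binding rows give the dual system: 4·y_clay + 4·y_glaze = 52 and 5·y_clay + 2·y_glaze = 38.
Solving: y_clay = 4, y_glaze = 9.
Reduced cost of vases: c₃ − yᵀa₃ = 26.5 − (4·3 + 9·2) = 26.5 − 30 = -3.5.

-3.5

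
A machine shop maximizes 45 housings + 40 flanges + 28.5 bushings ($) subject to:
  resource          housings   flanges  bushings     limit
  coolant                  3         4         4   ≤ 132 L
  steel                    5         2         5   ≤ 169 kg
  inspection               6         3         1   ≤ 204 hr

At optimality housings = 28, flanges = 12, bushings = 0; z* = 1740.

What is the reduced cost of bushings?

Check each constraint at x*: coolant 132/132 (tight); steel 164/169 (slack 5); inspection 204/204 (tight).
Slack constraints have shadow price 0 (complementary slackness).
From A_Bᵀ y = c: 3·y_coolant + 6·y_inspection = 45; 4·y_coolant + 3·y_inspection = 40.
This yields shadow prices y_coolant = 7, y_inspection = 4.
Reduced cost of bushings: c₃ − yᵀa₃ = 28.5 − (7·4 + 4·1) = 28.5 − 32 = -3.5.

-3.5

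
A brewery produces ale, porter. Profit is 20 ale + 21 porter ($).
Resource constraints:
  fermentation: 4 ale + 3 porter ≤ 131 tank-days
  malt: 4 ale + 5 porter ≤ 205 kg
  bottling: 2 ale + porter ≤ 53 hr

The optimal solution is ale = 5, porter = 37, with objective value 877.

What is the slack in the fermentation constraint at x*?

fermentation used = 4·5 + 3·37 = 131; slack = 131 − 131 = 0.

0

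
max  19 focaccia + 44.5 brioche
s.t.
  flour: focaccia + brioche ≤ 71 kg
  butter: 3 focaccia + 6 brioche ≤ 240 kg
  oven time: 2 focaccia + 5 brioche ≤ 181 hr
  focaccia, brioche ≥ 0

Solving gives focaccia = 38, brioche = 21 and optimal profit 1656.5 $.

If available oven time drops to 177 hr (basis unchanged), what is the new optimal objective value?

1630.5

At the optimum: flour uses 59 of 71 (slack = 12); butter uses 240 of 240 (binding); oven time uses 181 of 181 (binding).
By complementary slackness, y = 0 for the non-binding constraint.
Dual feasibility on the basic columns requires 3·y_butter + 2·y_oven time = 19, 6·y_butter + 5·y_oven time = 44.5.
→ y_butter = 2 and y_oven time = 6.5.
Δz = y_oven time·Δb = 6.5 × (-4) = -26, so new z* = 1656.5 − 26 = 1630.5.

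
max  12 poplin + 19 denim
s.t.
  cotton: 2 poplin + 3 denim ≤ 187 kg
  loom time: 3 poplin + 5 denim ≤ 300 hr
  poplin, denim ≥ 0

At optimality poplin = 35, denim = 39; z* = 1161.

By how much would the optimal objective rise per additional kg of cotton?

3

At the optimum: cotton uses 187 of 187 (binding); loom time uses 300 of 300 (binding).
The binding rows give the dual system: 2·y_cotton + 3·y_loom time = 12 and 3·y_cotton + 5·y_loom time = 19.
→ y_cotton = 3 and y_loom time = 2.
Shadow price of cotton = 3.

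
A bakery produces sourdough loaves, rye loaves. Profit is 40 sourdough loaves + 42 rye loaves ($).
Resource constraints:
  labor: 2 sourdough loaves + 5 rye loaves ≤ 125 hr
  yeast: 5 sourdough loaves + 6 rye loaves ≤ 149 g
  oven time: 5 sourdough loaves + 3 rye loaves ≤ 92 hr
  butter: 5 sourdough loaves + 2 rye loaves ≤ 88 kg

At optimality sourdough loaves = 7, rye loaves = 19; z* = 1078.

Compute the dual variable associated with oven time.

At the optimum: labor uses 109 of 125 (slack = 16); yeast uses 149 of 149 (binding); oven time uses 92 of 92 (binding); butter uses 73 of 88 (slack = 15).
Since labor, butter are not tight, their duals are 0.
The binding rows give the dual system: 5·y_yeast + 5·y_oven time = 40 and 6·y_yeast + 3·y_oven time = 42.
→ y_yeast = 6 and y_oven time = 2.
Shadow price of oven time = 2.

2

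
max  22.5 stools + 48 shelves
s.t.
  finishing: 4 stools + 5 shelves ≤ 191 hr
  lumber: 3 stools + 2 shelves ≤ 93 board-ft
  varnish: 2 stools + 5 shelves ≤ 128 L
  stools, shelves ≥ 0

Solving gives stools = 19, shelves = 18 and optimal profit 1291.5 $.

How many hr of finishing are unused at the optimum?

25

finishing used = 4·19 + 5·18 = 166; slack = 191 − 166 = 25.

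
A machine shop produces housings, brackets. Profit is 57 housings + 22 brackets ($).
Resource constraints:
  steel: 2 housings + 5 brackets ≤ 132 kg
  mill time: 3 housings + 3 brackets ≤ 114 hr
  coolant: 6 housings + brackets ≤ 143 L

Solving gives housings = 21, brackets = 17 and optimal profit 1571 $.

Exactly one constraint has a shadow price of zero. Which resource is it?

steel: 127/132 (slack 5)
mill time: 114/114 (binding)
coolant: 143/143 (binding)
By complementary slackness, a constraint with positive slack has shadow price 0 → steel.

steel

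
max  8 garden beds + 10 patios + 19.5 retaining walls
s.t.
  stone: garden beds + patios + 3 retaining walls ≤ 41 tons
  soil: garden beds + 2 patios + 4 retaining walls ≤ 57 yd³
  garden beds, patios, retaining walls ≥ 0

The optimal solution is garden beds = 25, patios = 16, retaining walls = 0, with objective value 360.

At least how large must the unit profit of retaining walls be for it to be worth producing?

26

Both stone and soil are binding at x*.
From A_Bᵀ y = c: 1·y_stone + 1·y_soil = 8; 1·y_stone + 2·y_soil = 10.
Solving: y_stone = 6, y_soil = 2.
retaining walls enters the basis when its profit ≥ yᵀa₃ = 6·3 + 2·4 = 26.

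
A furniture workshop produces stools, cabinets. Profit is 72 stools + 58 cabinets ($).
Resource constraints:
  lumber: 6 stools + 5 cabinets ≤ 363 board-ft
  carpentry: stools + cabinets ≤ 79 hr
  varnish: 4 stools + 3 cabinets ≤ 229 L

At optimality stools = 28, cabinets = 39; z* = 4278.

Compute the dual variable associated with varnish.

6

Binding: lumber and varnish. Non-binding: carpentry (12 unused).
Since carpentry is not tight, its dual is 0.
The binding rows give the dual system: 6·y_lumber + 4·y_varnish = 72 and 5·y_lumber + 3·y_varnish = 58.
This yields shadow prices y_lumber = 8, y_varnish = 6.
Shadow price of varnish = 6.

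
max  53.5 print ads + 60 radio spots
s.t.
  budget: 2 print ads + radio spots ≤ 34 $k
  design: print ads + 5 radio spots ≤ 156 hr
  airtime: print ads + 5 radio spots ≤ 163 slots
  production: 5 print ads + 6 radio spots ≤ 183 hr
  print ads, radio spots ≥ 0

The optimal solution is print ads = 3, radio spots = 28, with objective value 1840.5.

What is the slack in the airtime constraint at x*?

20

airtime used = 1·3 + 5·28 = 143; slack = 163 − 143 = 20.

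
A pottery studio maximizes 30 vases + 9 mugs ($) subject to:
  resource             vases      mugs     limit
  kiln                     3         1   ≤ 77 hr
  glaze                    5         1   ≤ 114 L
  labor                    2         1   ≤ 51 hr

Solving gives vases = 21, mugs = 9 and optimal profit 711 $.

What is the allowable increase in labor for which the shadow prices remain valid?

7.5

Binding constraints: glaze, labor. The basis is B = [[5,1],[2,1]] with det 3.
Per unit increase in labor, x* moves by d = (-0.3333, 1.6667).
The basis stays optimal until kiln becomes binding; allowable increase = 7.5 hr.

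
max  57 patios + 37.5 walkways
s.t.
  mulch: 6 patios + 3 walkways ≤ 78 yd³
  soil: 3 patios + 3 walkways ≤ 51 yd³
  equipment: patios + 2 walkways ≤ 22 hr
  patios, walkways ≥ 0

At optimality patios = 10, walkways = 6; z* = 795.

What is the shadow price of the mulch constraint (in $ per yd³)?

8.5

At the optimum: mulch uses 78 of 78 (binding); soil uses 48 of 51 (slack = 3); equipment uses 22 of 22 (binding).
Since soil is not tight, its dual is 0.
The binding rows give the dual system: 6·y_mulch + 1·y_equipment = 57 and 3·y_mulch + 2·y_equipment = 37.5.
→ y_mulch = 8.5 and y_equipment = 6.
Shadow price of mulch = 8.5.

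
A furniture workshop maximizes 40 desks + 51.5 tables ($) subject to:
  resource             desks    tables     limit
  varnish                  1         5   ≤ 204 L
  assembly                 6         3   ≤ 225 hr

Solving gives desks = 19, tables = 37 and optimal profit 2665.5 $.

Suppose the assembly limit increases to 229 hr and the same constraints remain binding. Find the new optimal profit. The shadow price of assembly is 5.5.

2687.5

Δb = 4, so new z* = 2665.5 + (5.5)·(4) = 2665.5 + 22 = 2687.5.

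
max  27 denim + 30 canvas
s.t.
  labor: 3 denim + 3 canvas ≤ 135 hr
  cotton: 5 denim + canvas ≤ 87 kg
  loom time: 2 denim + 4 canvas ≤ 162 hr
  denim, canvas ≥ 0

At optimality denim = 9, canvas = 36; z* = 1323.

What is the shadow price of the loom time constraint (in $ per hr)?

At the optimum: labor uses 135 of 135 (binding); cotton uses 81 of 87 (slack = 6); loom time uses 162 of 162 (binding).
Slack constraints have shadow price 0 (complementary slackness).
Dual feasibility on the basic columns requires 3·y_labor + 2·y_loom time = 27, 3·y_labor + 4·y_loom time = 30.
This yields shadow prices y_labor = 8, y_loom time = 1.5.
Shadow price of loom time = 1.5.

1.5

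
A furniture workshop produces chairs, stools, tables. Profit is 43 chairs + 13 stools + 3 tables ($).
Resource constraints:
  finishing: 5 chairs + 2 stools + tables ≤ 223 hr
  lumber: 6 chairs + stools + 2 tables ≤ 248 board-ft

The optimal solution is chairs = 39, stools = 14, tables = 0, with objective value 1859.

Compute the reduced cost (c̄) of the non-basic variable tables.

Both finishing and lumber are binding at x*.
Dual feasibility on the basic columns requires 5·y_finishing + 6·y_lumber = 43, 2·y_finishing + 1·y_lumber = 13.
This yields shadow prices y_finishing = 5, y_lumber = 3.
Reduced cost of tables: c₃ − yᵀa₃ = 3 − (5·1 + 3·2) = 3 − 11 = -8.

-8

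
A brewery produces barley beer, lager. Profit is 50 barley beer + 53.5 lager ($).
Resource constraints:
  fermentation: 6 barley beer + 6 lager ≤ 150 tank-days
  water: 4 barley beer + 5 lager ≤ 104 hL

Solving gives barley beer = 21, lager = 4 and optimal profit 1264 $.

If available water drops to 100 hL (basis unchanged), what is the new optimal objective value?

1250

At the optimum: fermentation uses 150 of 150 (binding); water uses 104 of 104 (binding).
The binding rows give the dual system: 6·y_fermentation + 4·y_water = 50 and 6·y_fermentation + 5·y_water = 53.5.
This yields shadow prices y_fermentation = 6, y_water = 3.5.
Δz = y_water·Δb = 3.5 × (-4) = -14, so new z* = 1264 − 14 = 1250.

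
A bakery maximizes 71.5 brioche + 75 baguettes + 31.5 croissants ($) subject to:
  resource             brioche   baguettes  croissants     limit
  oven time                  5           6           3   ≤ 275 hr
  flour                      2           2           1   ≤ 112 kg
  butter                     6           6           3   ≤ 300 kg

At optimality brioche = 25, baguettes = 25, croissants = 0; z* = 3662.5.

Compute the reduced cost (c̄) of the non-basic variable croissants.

-6

At the optimum: oven time uses 275 of 275 (binding); flour uses 100 of 112 (slack = 12); butter uses 300 of 300 (binding).
Since flour is not tight, its dual is 0.
The binding rows give the dual system: 5·y_oven time + 6·y_butter = 71.5 and 6·y_oven time + 6·y_butter = 75.
→ y_oven time = 3.5 and y_butter = 9.
Reduced cost of croissants: c₃ − yᵀa₃ = 31.5 − (3.5·3 + 9·3) = 31.5 − 37.5 = -6.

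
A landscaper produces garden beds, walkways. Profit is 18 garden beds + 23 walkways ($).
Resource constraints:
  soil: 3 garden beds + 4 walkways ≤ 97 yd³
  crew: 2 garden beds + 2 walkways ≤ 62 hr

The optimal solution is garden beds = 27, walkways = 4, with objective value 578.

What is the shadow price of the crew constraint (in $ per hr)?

1.5

Check each constraint at x*: soil 97/97 (tight); crew 62/62 (tight).
The binding rows give the dual system: 3·y_soil + 2·y_crew = 18 and 4·y_soil + 2·y_crew = 23.
Solving: y_soil = 5, y_crew = 1.5.
Shadow price of crew = 1.5.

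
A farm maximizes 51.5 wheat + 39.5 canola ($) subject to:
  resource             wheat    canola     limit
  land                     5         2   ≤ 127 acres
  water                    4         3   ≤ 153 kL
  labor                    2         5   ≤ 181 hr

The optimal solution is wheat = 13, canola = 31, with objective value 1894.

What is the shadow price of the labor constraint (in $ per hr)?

Binding: land and labor. Non-binding: water (8 unused).
Slack constraints have shadow price 0 (complementary slackness).
From A_Bᵀ y = c: 5·y_land + 2·y_labor = 51.5; 2·y_land + 5·y_labor = 39.5.
→ y_land = 8.5 and y_labor = 4.5.
Shadow price of labor = 4.5.

4.5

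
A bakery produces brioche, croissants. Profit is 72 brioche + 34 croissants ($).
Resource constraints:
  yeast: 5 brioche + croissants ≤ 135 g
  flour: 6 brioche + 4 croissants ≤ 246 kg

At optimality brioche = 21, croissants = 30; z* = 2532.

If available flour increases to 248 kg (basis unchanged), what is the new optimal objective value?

Both yeast and flour are binding at x*.
Dual feasibility on the basic columns requires 5·y_yeast + 6·y_flour = 72, 1·y_yeast + 4·y_flour = 34.
→ y_yeast = 6 and y_flour = 7.
Δz = y_flour·Δb = 7 × (2) = 14, so new z* = 2532 + 14 = 2546.

2546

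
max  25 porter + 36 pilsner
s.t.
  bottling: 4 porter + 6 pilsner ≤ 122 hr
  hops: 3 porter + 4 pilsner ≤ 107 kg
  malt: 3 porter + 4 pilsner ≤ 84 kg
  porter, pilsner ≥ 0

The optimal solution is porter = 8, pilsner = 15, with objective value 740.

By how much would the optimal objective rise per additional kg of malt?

3

Binding: bottling and malt. Non-binding: hops (23 unused).
Since hops is not tight, its dual is 0.
Dual feasibility on the basic columns requires 4·y_bottling + 3·y_malt = 25, 6·y_bottling + 4·y_malt = 36.
This yields shadow prices y_bottling = 4, y_malt = 3.
Shadow price of malt = 3.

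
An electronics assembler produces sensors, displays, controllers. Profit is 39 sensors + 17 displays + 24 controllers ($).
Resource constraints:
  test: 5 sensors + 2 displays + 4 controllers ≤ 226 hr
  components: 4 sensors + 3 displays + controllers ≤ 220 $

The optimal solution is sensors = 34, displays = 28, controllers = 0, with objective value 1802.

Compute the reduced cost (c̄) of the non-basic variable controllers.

-5

Both test and components are binding at x*.
The binding rows give the dual system: 5·y_test + 4·y_components = 39 and 2·y_test + 3·y_components = 17.
Solving: y_test = 7, y_components = 1.
Reduced cost of controllers: c₃ − yᵀa₃ = 24 − (7·4 + 1·1) = 24 − 29 = -5.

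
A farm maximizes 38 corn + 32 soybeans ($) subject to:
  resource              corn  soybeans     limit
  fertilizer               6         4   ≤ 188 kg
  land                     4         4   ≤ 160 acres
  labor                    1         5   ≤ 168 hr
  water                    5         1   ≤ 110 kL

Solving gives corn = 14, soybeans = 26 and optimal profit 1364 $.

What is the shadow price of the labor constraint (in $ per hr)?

Binding: fertilizer and land. Non-binding: labor (24 unused), water (14 unused).
By complementary slackness, y = 0 for the non-binding constraints.
Dual feasibility on the basic columns requires 6·y_fertilizer + 4·y_land = 38, 4·y_fertilizer + 4·y_land = 32.
Solving: y_fertilizer = 3, y_land = 5.
Shadow price of labor = 0.

0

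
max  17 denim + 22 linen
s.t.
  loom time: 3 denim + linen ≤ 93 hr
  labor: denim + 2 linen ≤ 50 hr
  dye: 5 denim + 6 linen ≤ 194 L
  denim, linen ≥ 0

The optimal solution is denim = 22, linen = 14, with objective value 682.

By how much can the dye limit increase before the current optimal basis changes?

Binding constraints: labor, dye. The basis is B = [[1,2],[5,6]] with det -4.
Per unit increase in dye, x* moves by d = (0.5, -0.25).
The basis stays optimal until loom time becomes binding; allowable increase = 10.4 L.

10.4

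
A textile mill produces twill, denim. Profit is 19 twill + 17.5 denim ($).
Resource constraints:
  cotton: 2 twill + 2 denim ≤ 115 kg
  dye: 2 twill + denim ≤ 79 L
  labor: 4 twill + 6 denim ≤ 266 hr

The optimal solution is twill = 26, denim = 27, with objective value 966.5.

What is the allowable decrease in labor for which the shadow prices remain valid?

Binding constraints: dye, labor. The basis is B = [[2,1],[4,6]] with det 8.
Per unit decrease in labor, x* moves by d = (0.125, -0.25).
The basis stays optimal until denim reaches 0; allowable decrease = 108 hr.

108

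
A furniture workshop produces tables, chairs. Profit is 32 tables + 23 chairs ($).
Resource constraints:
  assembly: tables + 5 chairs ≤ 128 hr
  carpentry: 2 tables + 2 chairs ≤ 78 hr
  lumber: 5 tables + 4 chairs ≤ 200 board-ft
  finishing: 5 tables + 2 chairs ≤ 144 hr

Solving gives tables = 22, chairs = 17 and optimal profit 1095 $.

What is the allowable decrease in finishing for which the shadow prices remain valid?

Binding constraints: carpentry, finishing. The basis is B = [[2,2],[5,2]] with det -6.
Per unit decrease in finishing, x* moves by d = (-0.3333, 0.3333).
The basis stays optimal until assembly becomes binding; allowable decrease = 15.75 hr.

15.75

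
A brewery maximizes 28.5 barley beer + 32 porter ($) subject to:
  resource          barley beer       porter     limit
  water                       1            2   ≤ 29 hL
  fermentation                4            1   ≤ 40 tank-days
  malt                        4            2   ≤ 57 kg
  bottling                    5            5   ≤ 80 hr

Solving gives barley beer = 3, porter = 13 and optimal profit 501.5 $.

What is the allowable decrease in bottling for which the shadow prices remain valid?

Binding constraints: water, bottling. The basis is B = [[1,2],[5,5]] with det -5.
Per unit decrease in bottling, x* moves by d = (-0.4, 0.2).
The basis stays optimal until barley beer reaches 0; allowable decrease = 7.5 hr.

7.5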